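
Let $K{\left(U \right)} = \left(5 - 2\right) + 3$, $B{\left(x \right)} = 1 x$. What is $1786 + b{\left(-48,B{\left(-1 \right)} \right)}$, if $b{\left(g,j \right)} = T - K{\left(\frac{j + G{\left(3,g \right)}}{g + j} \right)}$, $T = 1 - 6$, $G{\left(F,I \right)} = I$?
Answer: $1775$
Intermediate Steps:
$B{\left(x \right)} = x$
$T = -5$
$K{\left(U \right)} = 6$ ($K{\left(U \right)} = 3 + 3 = 6$)
$b{\left(g,j \right)} = -11$ ($b{\left(g,j \right)} = -5 - 6 = -11$)
$1786 + b{\left(-48,B{\left(-1 \right)} \right)} = 1786 - 11 = 1775$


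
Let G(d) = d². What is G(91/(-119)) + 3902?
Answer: 1127847/289 ≈ 3902.6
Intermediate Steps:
G(91/(-119)) + 3902 = (91/(-119))² + 3902 = (91*(-1/119))² + 3902 = (-13/17)² + 3902 = 169/289 + 3902 = 1127847/289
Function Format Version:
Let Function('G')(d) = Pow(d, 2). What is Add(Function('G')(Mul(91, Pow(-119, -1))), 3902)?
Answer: Rational(1127847, 289) ≈ 3902.6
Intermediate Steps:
Add(Function('G')(Mul(91, Pow(-119, -1))), 3902) = Add(Pow(Mul(91, Pow(-119, -1)), 2), 3902) = Add(Pow(Mul(91, Rational(-1, 119)), 2), 3902) = Add(Pow(Rational(-13, 17), 2), 3902) = Add(Rational(169, 289), 3902) = Rational(1127847, 289)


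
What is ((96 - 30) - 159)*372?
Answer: -34596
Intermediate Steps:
((96 - 30) - 159)*372 = (66 - 159)*372 = -93*372 = -34596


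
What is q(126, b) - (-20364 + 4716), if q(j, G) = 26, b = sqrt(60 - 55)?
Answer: 15674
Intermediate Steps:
b = sqrt(5) ≈ 2.2361
q(126, b) - (-20364 + 4716) = 26 - (-20364 + 4716) = 26 - 1*(-15648) = 26 + 15648 = 15674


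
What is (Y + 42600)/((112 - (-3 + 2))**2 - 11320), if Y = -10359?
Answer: 10747/483 ≈ 22.251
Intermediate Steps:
(Y + 42600)/((112 - (-3 + 2))**2 - 11320) = (-10359 + 42600)/((112 - (-3 + 2))**2 - 11320) = 32241/((112 - 1*(-1))**2 - 11320) = 32241/((112 + 1)**2 - 11320) = 32241/(113**2 - 11320) = 32241/(12769 - 11320) = 32241/1449 = 32241*(1/1449) = 10747/483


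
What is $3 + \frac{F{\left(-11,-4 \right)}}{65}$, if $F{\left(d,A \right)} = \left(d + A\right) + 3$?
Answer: $\frac{183}{65} \approx 2.8154$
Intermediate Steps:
$F{\left(d,A \right)} = 3 + A + d$ ($F{\left(d,A \right)} = \left(A + d\right) + 3 = 3 + A + d$)
$3 + \frac{F{\left(-11,-4 \right)}}{65} = 3 + \frac{3 - 4 - 11}{65} = 3 + \frac{1}{65} \left(-12\right) = 3 - \frac{12}{65} = \frac{183}{65}$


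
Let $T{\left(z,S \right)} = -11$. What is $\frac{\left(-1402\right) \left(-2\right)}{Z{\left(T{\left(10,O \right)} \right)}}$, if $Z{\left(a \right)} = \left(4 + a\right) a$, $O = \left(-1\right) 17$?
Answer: $\frac{2804}{77} \approx 36.416$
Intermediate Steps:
$O = -17$
$Z{\left(a \right)} = a \left(4 + a\right)$
$\frac{\left(-1402\right) \left(-2\right)}{Z{\left(T{\left(10,O \right)} \right)}} = \frac{\left(-1402\right) \left(-2\right)}{\left(-11\right) \left(4 - 11\right)} = \frac{2804}{\left(-11\right) \left(-7\right)} = \frac{2804}{77}$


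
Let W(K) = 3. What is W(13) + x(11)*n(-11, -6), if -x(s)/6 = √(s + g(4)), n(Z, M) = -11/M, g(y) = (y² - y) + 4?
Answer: 3 - 33*√3 ≈ -54.158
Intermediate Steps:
g(y) = 4 + y² - y
x(s) = -6*√(16 + s) (x(s) = -6*√(s + (4 + 4² - 1*4)) = -6*√(s + (4 + 16 - 4)) = -6*√(s + 16) = -6*√(16 + s))
W(13) + x(11)*n(-11, -6) = 3 + (-6*√(16 + 11))*(-11/(-6)) = 3 + (-18*√3)*(-11*(-⅙)) = 3 - 18*√3*(11/6) = 3 - 33*√3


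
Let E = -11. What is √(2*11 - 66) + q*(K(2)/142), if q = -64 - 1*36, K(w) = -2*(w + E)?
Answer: -900/71 + 2*I*√11 ≈ -12.676 + 6.6332*I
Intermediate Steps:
K(w) = 22 - 2*w (K(w) = -2*(w - 11) = -2*(-11 + w) = 22 - 2*w)
q = -100 (q = -64 - 36 = -100)
√(2*11 - 66) + q*(K(2)/142) = √(2*11 - 66) - 100*(22 - 2*2)/142 = √(22 - 66) - 100*(22 - 4)/142 = √(-44) - 1800/142 = 2*I*√11 - 100*9/71 = 2*I*√11 - 900/71 = -900/71 + 2*I*√11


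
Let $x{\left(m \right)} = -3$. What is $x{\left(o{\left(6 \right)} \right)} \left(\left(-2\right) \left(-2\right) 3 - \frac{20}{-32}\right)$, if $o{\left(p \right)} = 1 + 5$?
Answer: $- \frac{303}{8} \approx -37.875$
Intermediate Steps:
$o{\left(p \right)} = 6$
$x{\left(o{\left(6 \right)} \right)} \left(\left(-2\right) \left(-2\right) 3 - \frac{20}{-32}\right) = - 3 \left(\left(-2\right) \left(-2\right) 3 - \frac{20}{-32}\right) = - 3 \left(4 \cdot 3 - - \frac{5}{8}\right) = - 3 \left(12 + \frac{5}{8}\right) = \left(-3\right) \frac{101}{8} = - \frac{303}{8}$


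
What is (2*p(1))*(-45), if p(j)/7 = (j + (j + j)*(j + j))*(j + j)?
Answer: -6300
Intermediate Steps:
p(j) = 14*j*(j + 4*j²) (p(j) = 7*((j + (j + j)*(j + j))*(j + j)) = 7*((j + (2*j)*(2*j))*(2*j)) = 7*((j + 4*j²)*(2*j)) = 7*(2*j*(j + 4*j²)) = 14*j*(j + 4*j²))
(2*p(1))*(-45) = (2*(1²*(14 + 56*1)))*(-45) = (2*(1*(14 + 56)))*(-45) = (2*(1*70))*(-45) = (2*70)*(-45) = 140*(-45) = -6300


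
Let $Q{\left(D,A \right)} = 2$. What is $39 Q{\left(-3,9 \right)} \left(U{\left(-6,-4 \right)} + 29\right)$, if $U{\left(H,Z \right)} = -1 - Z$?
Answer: $2496$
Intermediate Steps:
$39 Q{\left(-3,9 \right)} \left(U{\left(-6,-4 \right)} + 29\right) = 39 \cdot 2 \left(\left(-1 - -4\right) + 29\right) = 78 \left(\left(-1 + 4\right) + 29\right) = 78 \left(3 + 29\right) = 78 \cdot 32 = 2496$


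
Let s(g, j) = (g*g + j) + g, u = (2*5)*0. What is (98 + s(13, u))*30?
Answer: 8400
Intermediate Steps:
u = 0 (u = 10*0 = 0)
s(g, j) = g + j + g**2 (s(g, j) = (g**2 + j) + g = (j + g**2) + g = g + j + g**2)
(98 + s(13, u))*30 = (98 + (13 + 0 + 13**2))*30 = (98 + (13 + 0 + 169))*30 = (98 + 182)*30 = 280*30 = 8400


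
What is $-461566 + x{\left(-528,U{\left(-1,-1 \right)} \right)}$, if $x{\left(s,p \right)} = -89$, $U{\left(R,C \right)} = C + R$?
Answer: $-461655$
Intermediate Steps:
$-461566 + x{\left(-528,U{\left(-1,-1 \right)} \right)} = -461566 - 89 = -461655$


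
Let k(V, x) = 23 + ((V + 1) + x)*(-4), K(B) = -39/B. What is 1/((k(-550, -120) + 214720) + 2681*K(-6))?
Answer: 2/469691 ≈ 4.2581e-6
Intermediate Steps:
k(V, x) = 19 - 4*V - 4*x (k(V, x) = 23 + ((1 + V) + x)*(-4) = 23 + (1 + V + x)*(-4) = 23 + (-4 - 4*V - 4*x) = 19 - 4*V - 4*x)
1/((k(-550, -120) + 214720) + 2681*K(-6)) = 1/(((19 - 4*(-550) - 4*(-120)) + 214720) + 2681*(-39/(-6))) = 1/(((19 + 2200 + 480) + 214720) + 2681*(-39*(-1/6))) = 1/((2699 + 214720) + 2681*(13/2)) = 1/(217419 + 34853/2) = 1/(469691/2) = 2/469691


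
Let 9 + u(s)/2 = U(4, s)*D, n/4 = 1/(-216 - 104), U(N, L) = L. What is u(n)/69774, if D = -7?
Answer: -713/2790960 ≈ -0.00025547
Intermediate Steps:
n = -1/80 (n = 4/(-216 - 104) = 4/(-320) = 4*(-1/320) = -1/80 ≈ -0.012500)
u(s) = -18 - 14*s (u(s) = -18 + 2*(s*(-7)) = -18 + 2*(-7*s) = -18 - 14*s)
u(n)/69774 = (-18 - 14*(-1/80))/69774 = (-18 + 7/40)*(1/69774) = -713/40*1/69774 = -713/2790960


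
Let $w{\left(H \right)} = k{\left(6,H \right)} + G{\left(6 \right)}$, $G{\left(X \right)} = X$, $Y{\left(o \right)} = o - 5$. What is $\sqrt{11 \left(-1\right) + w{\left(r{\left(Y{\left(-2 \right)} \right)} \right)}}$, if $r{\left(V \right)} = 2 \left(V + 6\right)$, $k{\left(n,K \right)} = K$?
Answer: $i \sqrt{7} \approx 2.6458 i$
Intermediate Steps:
$Y{\left(o \right)} = -5 + o$
$r{\left(V \right)} = 12 + 2 V$ ($r{\left(V \right)} = 2 \left(6 + V\right) = 12 + 2 V$)
$w{\left(H \right)} = 6 + H$ ($w{\left(H \right)} = H + 6 = 6 + H$)
$\sqrt{11 \left(-1\right) + w{\left(r{\left(Y{\left(-2 \right)} \right)} \right)}} = \sqrt{11 \left(-1\right) + \left(6 + \left(12 + 2 \left(-5 - 2\right)\right)\right)} = \sqrt{-11 + \left(6 + \left(12 + 2 \left(-7\right)\right)\right)} = \sqrt{-11 + \left(6 + \left(12 - 14\right)\right)} = \sqrt{-11 + \left(6 - 2\right)} = \sqrt{-11 + 4} = \sqrt{-7} = i \sqrt{7}$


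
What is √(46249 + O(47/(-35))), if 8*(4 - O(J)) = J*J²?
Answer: √1110541797610/4900 ≈ 215.07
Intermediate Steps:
O(J) = 4 - J³/8 (O(J) = 4 - J*J²/8 = 4 - J³/8)
√(46249 + O(47/(-35))) = √(46249 + (4 - (47/(-35))³/8)) = √(46249 + (4 - (47*(-1/35))³/8)) = √(46249 + (4 - (-47/35)³/8)) = √(46249 + (4 - ⅛*(-103823/42875))) = √(46249 + (4 + 103823/343000)) = √(46249 + 1475823/343000) = √(15864882823/343000) = √1110541797610/4900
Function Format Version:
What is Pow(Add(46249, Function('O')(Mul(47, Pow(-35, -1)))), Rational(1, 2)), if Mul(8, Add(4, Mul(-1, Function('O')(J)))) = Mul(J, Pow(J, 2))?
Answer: Mul(Rational(1, 4900), Pow(1110541797610, Rational(1, 2))) ≈ 215.07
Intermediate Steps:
Function('O')(J) = Add(4, Mul(Rational(-1, 8), Pow(J, 3))) (Function('O')(J) = Add(4, Mul(Rational(-1, 8), Mul(J, Pow(J, 2)))) = Add(4, Mul(Rational(-1, 8), Pow(J, 3))))
Pow(Add(46249, Function('O')(Mul(47, Pow(-35, -1)))), Rational(1, 2)) = Pow(Add(46249, Add(4, Mul(Rational(-1, 8), Pow(Mul(47, Pow(-35, -1)), 3)))), Rational(1, 2)) = Pow(Add(46249, Add(4, Mul(Rational(-1, 8), Pow(Mul(47, Rational(-1, 35)), 3)))), Rational(1, 2)) = Pow(Add(46249, Add(4, Mul(Rational(-1, 8), Pow(Rational(-47, 35), 3)))), Rational(1, 2)) = Pow(Add(46249, Add(4, Mul(Rational(-1, 8), Rational(-103823, 42875)))), Rational(1, 2)) = Pow(Add(46249, Add(4, Rational(103823, 343000))), Rational(1, 2)) = Pow(Add(46249, Rational(1475823, 343000)), Rational(1, 2)) = Pow(Rational(15864882823, 343000), Rational(1, 2)) = Mul(Rational(1, 4900), Pow(1110541797610, Rational(1, 2)))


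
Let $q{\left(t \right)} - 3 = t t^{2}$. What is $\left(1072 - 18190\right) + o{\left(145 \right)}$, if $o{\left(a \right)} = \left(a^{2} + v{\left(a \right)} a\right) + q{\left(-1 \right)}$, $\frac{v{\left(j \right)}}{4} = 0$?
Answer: $3909$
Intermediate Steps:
$q{\left(t \right)} = 3 + t^{3}$ ($q{\left(t \right)} = 3 + t t^{2} = 3 + t^{3}$)
$v{\left(j \right)} = 0$ ($v{\left(j \right)} = 4 \cdot 0 = 0$)
$o{\left(a \right)} = 2 + a^{2}$ ($o{\left(a \right)} = \left(a^{2} + 0 a\right) + \left(3 + \left(-1\right)^{3}\right) = \left(a^{2} + 0\right) + \left(3 - 1\right) = a^{2} + 2 = 2 + a^{2}$)
$\left(1072 - 18190\right) + o{\left(145 \right)} = \left(1072 - 18190\right) + \left(2 + 145^{2}\right) = -17118 + \left(2 + 21025\right) = -17118 + 21027 = 3909$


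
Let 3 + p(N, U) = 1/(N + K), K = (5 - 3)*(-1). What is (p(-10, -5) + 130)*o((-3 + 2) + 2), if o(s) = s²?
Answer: 1523/12 ≈ 126.92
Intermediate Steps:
K = -2 (K = 2*(-1) = -2)
p(N, U) = -3 + 1/(-2 + N) (p(N, U) = -3 + 1/(N - 2) = -3 + 1/(-2 + N))
(p(-10, -5) + 130)*o((-3 + 2) + 2) = ((7 - 3*(-10))/(-2 - 10) + 130)*((-3 + 2) + 2)² = ((7 + 30)/(-12) + 130)*(-1 + 2)² = (-1/12*37 + 130)*1² = (-37/12 + 130)*1 = (1523/12)*1 = 1523/12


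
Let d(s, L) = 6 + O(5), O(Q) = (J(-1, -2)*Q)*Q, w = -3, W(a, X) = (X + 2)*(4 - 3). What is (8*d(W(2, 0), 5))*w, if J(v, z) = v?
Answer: 456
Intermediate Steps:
W(a, X) = 2 + X (W(a, X) = (2 + X)*1 = 2 + X)
O(Q) = -Q² (O(Q) = (-Q)*Q = -Q²)
d(s, L) = -19 (d(s, L) = 6 - 1*5² = 6 - 1*25 = 6 - 25 = -19)
(8*d(W(2, 0), 5))*w = (8*(-19))*(-3) = -152*(-3) = 456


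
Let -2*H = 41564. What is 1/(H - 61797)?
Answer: -1/82579 ≈ -1.2110e-5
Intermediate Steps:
H = -20782 (H = -½*41564 = -20782)
1/(H - 61797) = 1/(-20782 - 61797) = 1/(-82579) = -1/82579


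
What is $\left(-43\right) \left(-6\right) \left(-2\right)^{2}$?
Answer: $1032$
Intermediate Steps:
$\left(-43\right) \left(-6\right) \left(-2\right)^{2} = 258 \cdot 4 = 1032$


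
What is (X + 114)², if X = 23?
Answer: 18769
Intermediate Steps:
(X + 114)² = (23 + 114)² = 137² = 18769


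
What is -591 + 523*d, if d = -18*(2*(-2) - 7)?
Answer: 102963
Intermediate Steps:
d = 198 (d = -18*(-4 - 7) = -18*(-11) = 198)
-591 + 523*d = -591 + 523*198 = -591 + 103554 = 102963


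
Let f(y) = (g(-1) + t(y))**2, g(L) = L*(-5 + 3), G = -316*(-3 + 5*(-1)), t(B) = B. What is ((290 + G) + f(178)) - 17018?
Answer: 18200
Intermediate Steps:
G = 2528 (G = -316*(-3 - 5) = -316*(-8) = 2528)
g(L) = -2*L (g(L) = L*(-2) = -2*L)
f(y) = (2 + y)**2 (f(y) = (-2*(-1) + y)**2 = (2 + y)**2)
((290 + G) + f(178)) - 17018 = ((290 + 2528) + (2 + 178)**2) - 17018 = (2818 + 180**2) - 17018 = (2818 + 32400) - 17018 = 35218 - 17018 = 18200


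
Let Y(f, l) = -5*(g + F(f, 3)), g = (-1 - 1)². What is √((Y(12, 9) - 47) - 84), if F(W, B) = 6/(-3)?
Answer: I*√141 ≈ 11.874*I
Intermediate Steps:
F(W, B) = -2 (F(W, B) = 6*(-⅓) = -2)
g = 4 (g = (-2)² = 4)
Y(f, l) = -10 (Y(f, l) = -5*(4 - 2) = -5*2 = -10)
√((Y(12, 9) - 47) - 84) = √((-10 - 47) - 84) = √(-57 - 84) = √(-141) = I*√141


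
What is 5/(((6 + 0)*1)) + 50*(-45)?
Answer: -13495/6 ≈ -2249.2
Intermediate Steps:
5/(((6 + 0)*1)) + 50*(-45) = 5/((6*1)) - 2250 = 5/6 - 2250 = 5*(⅙) - 2250 = ⅚ - 2250 = -13495/6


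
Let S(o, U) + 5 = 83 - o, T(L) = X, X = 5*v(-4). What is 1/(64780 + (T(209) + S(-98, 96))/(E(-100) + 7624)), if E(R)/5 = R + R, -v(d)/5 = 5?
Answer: 2208/143034257 ≈ 1.5437e-5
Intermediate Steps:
v(d) = -25 (v(d) = -5*5 = -25)
E(R) = 10*R (E(R) = 5*(R + R) = 5*(2*R) = 10*R)
X = -125 (X = 5*(-25) = -125)
T(L) = -125
S(o, U) = 78 - o (S(o, U) = -5 + (83 - o) = 78 - o)
1/(64780 + (T(209) + S(-98, 96))/(E(-100) + 7624)) = 1/(64780 + (-125 + (78 - 1*(-98)))/(10*(-100) + 7624)) = 1/(64780 + (-125 + (78 + 98))/(-1000 + 7624)) = 1/(64780 + (-125 + 176)/6624) = 1/(64780 + 51*(1/6624)) = 1/(64780 + 17/2208) = 1/(143034257/2208) = 2208/143034257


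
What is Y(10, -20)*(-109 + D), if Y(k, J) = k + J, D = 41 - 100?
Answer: 1680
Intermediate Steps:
D = -59
Y(k, J) = J + k
Y(10, -20)*(-109 + D) = (-20 + 10)*(-109 - 59) = -10*(-168) = 1680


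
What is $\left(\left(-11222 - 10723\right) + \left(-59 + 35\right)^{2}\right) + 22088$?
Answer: $719$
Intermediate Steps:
$\left(\left(-11222 - 10723\right) + \left(-59 + 35\right)^{2}\right) + 22088 = \left(\left(-11222 - 10723\right) + \left(-24\right)^{2}\right) + 22088 = \left(-21945 + 576\right) + 22088 = -21369 + 22088 = 719$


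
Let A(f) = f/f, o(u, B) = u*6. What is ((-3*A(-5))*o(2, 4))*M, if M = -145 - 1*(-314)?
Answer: -6084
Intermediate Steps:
o(u, B) = 6*u
M = 169 (M = -145 + 314 = 169)
A(f) = 1
((-3*A(-5))*o(2, 4))*M = ((-3*1)*(6*2))*169 = -3*12*169 = -36*169 = -6084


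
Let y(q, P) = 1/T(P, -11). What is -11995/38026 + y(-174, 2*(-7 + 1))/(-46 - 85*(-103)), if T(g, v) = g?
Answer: -626805743/1987010604 ≈ -0.31545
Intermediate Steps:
y(q, P) = 1/P
-11995/38026 + y(-174, 2*(-7 + 1))/(-46 - 85*(-103)) = -11995/38026 + 1/(((2*(-7 + 1)))*(-46 - 85*(-103))) = -11995*1/38026 + 1/(((2*(-6)))*(-46 + 8755)) = -11995/38026 + 1/(-12*8709) = -11995/38026 - 1/12*1/8709 = -11995/38026 - 1/104508 = -626805743/1987010604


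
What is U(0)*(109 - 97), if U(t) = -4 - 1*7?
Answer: -132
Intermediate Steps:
U(t) = -11 (U(t) = -4 - 7 = -11)
U(0)*(109 - 97) = -11*(109 - 97) = -11*12 = -132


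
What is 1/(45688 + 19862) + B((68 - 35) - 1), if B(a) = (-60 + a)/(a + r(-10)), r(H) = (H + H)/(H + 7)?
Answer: -1376521/1900950 ≈ -0.72412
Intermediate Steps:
r(H) = 2*H/(7 + H) (r(H) = (2*H)/(7 + H) = 2*H/(7 + H))
B(a) = (-60 + a)/(20/3 + a) (B(a) = (-60 + a)/(a + 2*(-10)/(7 - 10)) = (-60 + a)/(a + 2*(-10)/(-3)) = (-60 + a)/(a + 2*(-10)*(-⅓)) = (-60 + a)/(a + 20/3) = (-60 + a)/(20/3 + a))
1/(45688 + 19862) + B((68 - 35) - 1) = 1/(45688 + 19862) + 3*(-60 + ((68 - 35) - 1))/(20 + 3*((68 - 35) - 1)) = 1/65550 + 3*(-60 + (33 - 1))/(20 + 3*(33 - 1)) = 1/65550 + 3*(-60 + 32)/(20 + 3*32) = 1/65550 + 3*(-28)/(20 + 96) = 1/65550 + 3*(-28)/116 = 1/65550 + 3*(1/116)*(-28) = 1/65550 - 21/29 = -1376521/1900950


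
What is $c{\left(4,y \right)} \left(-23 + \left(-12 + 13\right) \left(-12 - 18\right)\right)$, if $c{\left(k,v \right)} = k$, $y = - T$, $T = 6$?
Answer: $-212$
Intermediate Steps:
$y = -6$ ($y = \left(-1\right) 6 = -6$)
$c{\left(4,y \right)} \left(-23 + \left(-12 + 13\right) \left(-12 - 18\right)\right) = 4 \left(-23 + \left(-12 + 13\right) \left(-12 - 18\right)\right) = 4 \left(-23 + 1 \left(-30\right)\right) = 4 \left(-23 - 30\right) = 4 \left(-53\right) = -212$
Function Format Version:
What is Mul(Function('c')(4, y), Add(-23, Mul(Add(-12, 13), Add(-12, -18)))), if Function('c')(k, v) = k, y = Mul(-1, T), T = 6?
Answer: -212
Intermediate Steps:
y = -6 (y = Mul(-1, 6) = -6)
Mul(Function('c')(4, y), Add(-23, Mul(Add(-12, 13), Add(-12, -18)))) = Mul(4, Add(-23, Mul(Add(-12, 13), Add(-12, -18)))) = Mul(4, Add(-23, Mul(1, -30))) = Mul(4, Add(-23, -30)) = Mul(4, -53) = -212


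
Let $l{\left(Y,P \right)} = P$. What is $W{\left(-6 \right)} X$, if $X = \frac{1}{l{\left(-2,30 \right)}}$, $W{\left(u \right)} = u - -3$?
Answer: $- \frac{1}{10} \approx -0.1$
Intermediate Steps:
$W{\left(u \right)} = 3 + u$ ($W{\left(u \right)} = u + 3 = 3 + u$)
$X = \frac{1}{30} \approx 0.033333$
$W{\left(-6 \right)} X = \left(3 - 6\right) \frac{1}{30} = \left(-3\right) \frac{1}{30} = - \frac{1}{10}$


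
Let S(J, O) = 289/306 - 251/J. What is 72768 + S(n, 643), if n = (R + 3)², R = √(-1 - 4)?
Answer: (-2617423*I + 3929523*√5)/(18*(-2*I + 3*√5)) ≈ 72764.0 + 17.181*I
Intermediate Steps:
R = I*√5 (R = √(-5) = I*√5 ≈ 2.2361*I)
n = (3 + I*√5)² (n = (I*√5 + 3)² = (3 + I*√5)² ≈ 4.0 + 13.416*I)
S(J, O) = 17/18 - 251/J (S(J, O) = 289*(1/306) - 251/J = 17/18 - 251/J)
72768 + S(n, 643) = 72768 + (17/18 - 251/(3 + I*√5)²) = 1309841/18 - 251/(3 + I*√5)²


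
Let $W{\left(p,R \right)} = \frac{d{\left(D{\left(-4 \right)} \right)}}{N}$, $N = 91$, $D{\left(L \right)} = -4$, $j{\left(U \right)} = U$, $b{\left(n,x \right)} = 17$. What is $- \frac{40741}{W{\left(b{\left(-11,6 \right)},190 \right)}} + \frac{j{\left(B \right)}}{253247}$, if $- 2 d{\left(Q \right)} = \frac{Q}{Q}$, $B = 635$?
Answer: $\frac{1877791557549}{253247} \approx 7.4149 \cdot 10^{6}$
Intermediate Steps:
$d{\left(Q \right)} = - \frac{1}{2}$ ($d{\left(Q \right)} = - \frac{Q \frac{1}{Q}}{2} = \left(- \frac{1}{2}\right) 1 = - \frac{1}{2}$)
$W{\left(p,R \right)} = - \frac{1}{182}$ ($W{\left(p,R \right)} = - \frac{1}{2 \cdot 91} = \left(- \frac{1}{2}\right) \frac{1}{91} = - \frac{1}{182}$)
$- \frac{40741}{W{\left(b{\left(-11,6 \right)},190 \right)}} + \frac{j{\left(B \right)}}{253247} = - \frac{40741}{- \frac{1}{182}} + \frac{635}{253247} = \left(-40741\right) \left(-182\right) + 635 \cdot \frac{1}{253247} = 7414862 + \frac{635}{253247} = \frac{1877791557549}{253247}$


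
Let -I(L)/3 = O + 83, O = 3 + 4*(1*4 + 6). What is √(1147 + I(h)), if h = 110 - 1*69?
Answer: √769 ≈ 27.731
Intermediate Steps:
h = 41 (h = 110 - 69 = 41)
O = 43 (O = 3 + 4*(4 + 6) = 3 + 4*10 = 3 + 40 = 43)
I(L) = -378 (I(L) = -3*(43 + 83) = -3*126 = -378)
√(1147 + I(h)) = √(1147 - 378) = √769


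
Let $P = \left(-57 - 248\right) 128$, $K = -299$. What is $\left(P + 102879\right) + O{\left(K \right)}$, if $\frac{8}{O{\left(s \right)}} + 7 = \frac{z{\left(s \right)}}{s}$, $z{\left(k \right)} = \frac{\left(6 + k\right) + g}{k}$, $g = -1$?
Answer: $\frac{39968946531}{626101} \approx 63838.0$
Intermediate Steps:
$P = -39040$ ($P = \left(-305\right) 128 = -39040$)
$z{\left(k \right)} = \frac{5 + k}{k}$ ($z{\left(k \right)} = \frac{\left(6 + k\right) - 1}{k} = \frac{5 + k}{k}$)
$O{\left(s \right)} = \frac{8}{-7 + \frac{5 + s}{s^{2}}}$ ($O{\left(s \right)} = \frac{8}{-7 + \frac{\frac{1}{s} \left(5 + s\right)}{s}} = \frac{8}{-7 + \frac{5 + s}{s^{2}}}$)
$\left(P + 102879\right) + O{\left(K \right)} = \left(-39040 + 102879\right) + \frac{8 \left(-299\right)^{2}}{5 - 299 - 7 \left(-299\right)^{2}} = 63839 + 8 \cdot 89401 \frac{1}{5 - 299 - 625807} = 63839 + 8 \cdot 89401 \frac{1}{-626101} = 63839 + 8 \cdot 89401 \left(- \frac{1}{626101}\right) = 63839 - \frac{715208}{626101} = \frac{39968946531}{626101}$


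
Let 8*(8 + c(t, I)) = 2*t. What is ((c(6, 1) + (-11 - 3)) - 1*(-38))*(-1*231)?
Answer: -8085/2 ≈ -4042.5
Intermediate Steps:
c(t, I) = -8 + t/4 (c(t, I) = -8 + (2*t)/8 = -8 + t/4)
((c(6, 1) + (-11 - 3)) - 1*(-38))*(-1*231) = (((-8 + (¼)*6) + (-11 - 3)) - 1*(-38))*(-1*231) = (((-8 + 3/2) - 14) + 38)*(-231) = ((-13/2 - 14) + 38)*(-231) = (-41/2 + 38)*(-231) = (35/2)*(-231) = -8085/2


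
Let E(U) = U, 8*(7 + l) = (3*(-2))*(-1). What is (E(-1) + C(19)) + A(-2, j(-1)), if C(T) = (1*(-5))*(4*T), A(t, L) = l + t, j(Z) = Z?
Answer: -1557/4 ≈ -389.25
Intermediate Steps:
l = -25/4 (l = -7 + ((3*(-2))*(-1))/8 = -7 + (-6*(-1))/8 = -7 + (1/8)*6 = -7 + 3/4 = -25/4 ≈ -6.2500)
A(t, L) = -25/4 + t
C(T) = -20*T
(E(-1) + C(19)) + A(-2, j(-1)) = (-1 - 20*19) + (-25/4 - 2) = (-1 - 380) - 33/4 = -381 - 33/4 = -1557/4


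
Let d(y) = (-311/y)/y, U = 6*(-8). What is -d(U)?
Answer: 311/2304 ≈ 0.13498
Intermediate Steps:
U = -48
d(y) = -311/y**2
-d(U) = -(-311)/(-48)**2 = -(-311)/2304 = -1*(-311/2304) = 311/2304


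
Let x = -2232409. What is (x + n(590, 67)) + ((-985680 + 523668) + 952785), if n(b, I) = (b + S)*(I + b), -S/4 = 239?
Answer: -1982098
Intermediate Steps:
S = -956 (S = -4*239 = -956)
n(b, I) = (-956 + b)*(I + b) (n(b, I) = (b - 956)*(I + b) = (-956 + b)*(I + b))
(x + n(590, 67)) + ((-985680 + 523668) + 952785) = (-2232409 + (590² - 956*67 - 956*590 + 67*590)) + ((-985680 + 523668) + 952785) = (-2232409 + (348100 - 64052 - 564040 + 39530)) + (-462012 + 952785) = (-2232409 - 240462) + 490773 = -2472871 + 490773 = -1982098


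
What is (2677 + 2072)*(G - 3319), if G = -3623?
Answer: -32967558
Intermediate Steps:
(2677 + 2072)*(G - 3319) = (2677 + 2072)*(-3623 - 3319) = 4749*(-6942) = -32967558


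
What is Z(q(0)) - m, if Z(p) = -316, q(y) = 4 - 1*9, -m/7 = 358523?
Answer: 2509345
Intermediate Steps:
m = -2509661 (m = -7*358523 = -2509661)
q(y) = -5 (q(y) = 4 - 9 = -5)
Z(q(0)) - m = -316 - 1*(-2509661) = -316 + 2509661 = 2509345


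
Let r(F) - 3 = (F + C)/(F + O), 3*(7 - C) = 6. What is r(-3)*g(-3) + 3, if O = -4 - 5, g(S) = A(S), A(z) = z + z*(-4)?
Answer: 57/2 ≈ 28.500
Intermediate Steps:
C = 5 (C = 7 - 1/3*6 = 7 - 2 = 5)
A(z) = -3*z (A(z) = z - 4*z = -3*z)
g(S) = -3*S
O = -9
r(F) = 3 + (5 + F)/(-9 + F) (r(F) = 3 + (F + 5)/(F - 9) = 3 + (5 + F)/(-9 + F))
r(-3)*g(-3) + 3 = (2*(-11 + 2*(-3))/(-9 - 3))*(-3*(-3)) + 3 = (2*(-11 - 6)/(-12))*9 + 3 = (2*(-1/12)*(-17))*9 + 3 = (17/6)*9 + 3 = 51/2 + 3 = 57/2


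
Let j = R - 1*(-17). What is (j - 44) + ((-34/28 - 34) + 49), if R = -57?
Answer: -983/14 ≈ -70.214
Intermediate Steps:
j = -40 (j = -57 - 1*(-17) = -57 + 17 = -40)
(j - 44) + ((-34/28 - 34) + 49) = (-40 - 44) + ((-34/28 - 34) + 49) = -84 + ((-34*1/28 - 34) + 49) = -84 + ((-17/14 - 34) + 49) = -84 + (-493/14 + 49) = -84 + 193/14 = -983/14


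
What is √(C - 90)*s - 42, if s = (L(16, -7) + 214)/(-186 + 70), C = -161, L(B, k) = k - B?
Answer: -42 - 191*I*√251/116 ≈ -42.0 - 26.086*I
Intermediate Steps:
s = -191/116 (s = ((-7 - 1*16) + 214)/(-186 + 70) = ((-7 - 16) + 214)/(-116) = (-23 + 214)*(-1/116) = 191*(-1/116) = -191/116 ≈ -1.6466)
√(C - 90)*s - 42 = √(-161 - 90)*(-191/116) - 42 = √(-251)*(-191/116) - 42 = (I*√251)*(-191/116) - 42 = -191*I*√251/116 - 42 = -42 - 191*I*√251/116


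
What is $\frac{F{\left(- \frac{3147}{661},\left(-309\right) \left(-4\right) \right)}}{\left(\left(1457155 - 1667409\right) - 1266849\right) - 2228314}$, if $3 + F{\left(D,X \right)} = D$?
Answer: $\frac{570}{272142293} \approx 2.0945 \cdot 10^{-6}$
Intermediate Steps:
$F{\left(D,X \right)} = -3 + D$
$\frac{F{\left(- \frac{3147}{661},\left(-309\right) \left(-4\right) \right)}}{\left(\left(1457155 - 1667409\right) - 1266849\right) - 2228314} = \frac{-3 - \frac{3147}{661}}{\left(\left(1457155 - 1667409\right) - 1266849\right) - 2228314} = \frac{-3 - \frac{3147}{661}}{\left(-210254 - 1266849\right) - 2228314} = \frac{-3 - \frac{3147}{661}}{-1477103 - 2228314} = - \frac{5130}{661 \left(-3705417\right)} = \left(- \frac{5130}{661}\right) \left(- \frac{1}{3705417}\right) = \frac{570}{272142293}$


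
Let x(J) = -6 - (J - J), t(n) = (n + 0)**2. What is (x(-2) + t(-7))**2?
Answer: 1849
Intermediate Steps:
t(n) = n**2
x(J) = -6 (x(J) = -6 - 1*0 = -6 + 0 = -6)
(x(-2) + t(-7))**2 = (-6 + (-7)**2)**2 = (-6 + 49)**2 = 43**2 = 1849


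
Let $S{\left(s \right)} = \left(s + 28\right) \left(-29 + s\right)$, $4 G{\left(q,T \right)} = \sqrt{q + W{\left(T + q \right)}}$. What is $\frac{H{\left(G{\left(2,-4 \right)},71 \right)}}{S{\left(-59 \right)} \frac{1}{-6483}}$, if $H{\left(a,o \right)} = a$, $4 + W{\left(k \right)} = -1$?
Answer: $- \frac{6483 i \sqrt{3}}{10912} \approx - 1.029 i$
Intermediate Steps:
$W{\left(k \right)} = -5$ ($W{\left(k \right)} = -4 - 1 = -5$)
$G{\left(q,T \right)} = \frac{\sqrt{-5 + q}}{4}$ ($G{\left(q,T \right)} = \frac{\sqrt{q - 5}}{4} = \frac{\sqrt{-5 + q}}{4}$)
$S{\left(s \right)} = \left(-29 + s\right) \left(28 + s\right)$ ($S{\left(s \right)} = \left(28 + s\right) \left(-29 + s\right) = \left(-29 + s\right) \left(28 + s\right)$)
$\frac{H{\left(G{\left(2,-4 \right)},71 \right)}}{S{\left(-59 \right)} \frac{1}{-6483}} = \frac{\frac{1}{4} \sqrt{-5 + 2}}{\left(-812 + \left(-59\right)^{2} - -59\right) \frac{1}{-6483}} = \frac{\frac{1}{4} \sqrt{-3}}{\left(-812 + 3481 + 59\right) \left(- \frac{1}{6483}\right)} = \frac{\frac{1}{4} i \sqrt{3}}{2728 \left(- \frac{1}{6483}\right)} = \frac{\frac{1}{4} i \sqrt{3}}{- \frac{2728}{6483}} = \frac{i \sqrt{3}}{4} \left(- \frac{6483}{2728}\right) = - \frac{6483 i \sqrt{3}}{10912}$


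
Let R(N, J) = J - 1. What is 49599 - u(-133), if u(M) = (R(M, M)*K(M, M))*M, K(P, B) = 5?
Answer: -39511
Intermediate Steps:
R(N, J) = -1 + J
u(M) = M*(-5 + 5*M) (u(M) = ((-1 + M)*5)*M = (-5 + 5*M)*M = M*(-5 + 5*M))
49599 - u(-133) = 49599 - 5*(-133)*(-1 - 133) = 49599 - 5*(-133)*(-134) = 49599 - 1*89110 = 49599 - 89110 = -39511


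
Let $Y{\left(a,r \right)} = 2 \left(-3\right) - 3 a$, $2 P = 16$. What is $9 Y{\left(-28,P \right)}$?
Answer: $702$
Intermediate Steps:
$P = 8$ ($P = \frac{1}{2} \cdot 16 = 8$)
$Y{\left(a,r \right)} = -6 - 3 a$
$9 Y{\left(-28,P \right)} = 9 \left(-6 - -84\right) = 9 \left(-6 + 84\right) = 9 \cdot 78 = 702$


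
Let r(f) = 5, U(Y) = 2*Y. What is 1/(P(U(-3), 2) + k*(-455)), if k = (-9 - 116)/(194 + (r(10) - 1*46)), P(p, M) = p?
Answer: 153/55957 ≈ 0.0027342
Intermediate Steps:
k = -125/153 (k = (-9 - 116)/(194 + (5 - 1*46)) = -125/(194 + (5 - 46)) = -125/(194 - 41) = -125/153 ≈ -0.81699)
1/(P(U(-3), 2) + k*(-455)) = 1/(2*(-3) - 125/153*(-455)) = 1/(-6 + 56875/153) = 1/(55957/153) = 153/55957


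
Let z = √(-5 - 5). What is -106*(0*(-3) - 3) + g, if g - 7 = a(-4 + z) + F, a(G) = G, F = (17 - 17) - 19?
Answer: 302 + I*√10 ≈ 302.0 + 3.1623*I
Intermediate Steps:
z = I*√10 (z = √(-10) = I*√10 ≈ 3.1623*I)
F = -19 (F = 0 - 19 = -19)
g = -16 + I*√10 (g = 7 + ((-4 + I*√10) - 19) = 7 + (-23 + I*√10) = -16 + I*√10 ≈ -16.0 + 3.1623*I)
-106*(0*(-3) - 3) + g = -106*(0*(-3) - 3) + (-16 + I*√10) = -106*(0 - 3) + (-16 + I*√10) = -106*(-3) + (-16 + I*√10) = 318 + (-16 + I*√10) = 302 + I*√10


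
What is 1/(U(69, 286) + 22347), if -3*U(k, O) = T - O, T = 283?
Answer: 1/22348 ≈ 4.4747e-5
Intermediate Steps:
U(k, O) = -283/3 + O/3 (U(k, O) = -(283 - O)/3 = -283/3 + O/3)
1/(U(69, 286) + 22347) = 1/((-283/3 + (⅓)*286) + 22347) = 1/((-283/3 + 286/3) + 22347) = 1/(1 + 22347) = 1/22348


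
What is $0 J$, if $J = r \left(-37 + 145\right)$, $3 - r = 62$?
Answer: $0$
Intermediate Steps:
$r = -59$ ($r = 3 - 62 = -59$)
$J = -6372$ ($J = - 59 \left(-37 + 145\right) = \left(-59\right) 108 = -6372$)
$0 J = 0 \left(-6372\right) = 0$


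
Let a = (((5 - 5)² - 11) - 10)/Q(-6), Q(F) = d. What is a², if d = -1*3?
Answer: 49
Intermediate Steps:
d = -3
Q(F) = -3
a = 7 (a = (((5 - 5)² - 11) - 10)/(-3) = ((0² - 11) - 10)*(-⅓) = ((0 - 11) - 10)*(-⅓) = (-11 - 10)*(-⅓) = -21*(-⅓) = 7)
a² = 7² = 49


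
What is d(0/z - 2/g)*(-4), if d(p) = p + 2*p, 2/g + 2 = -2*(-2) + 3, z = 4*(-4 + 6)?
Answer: 60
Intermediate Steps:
z = 8 (z = 4*2 = 8)
g = ⅖ (g = 2/(-2 + (-2*(-2) + 3)) = 2/(-2 + (4 + 3)) = 2/(-2 + 7) = 2/5 = 2*(⅕) = ⅖ ≈ 0.40000)
d(p) = 3*p
d(0/z - 2/g)*(-4) = (3*(0/8 - 2/⅖))*(-4) = (3*(0*(⅛) - 2*5/2))*(-4) = (3*(0 - 5))*(-4) = (3*(-5))*(-4) = -15*(-4) = 60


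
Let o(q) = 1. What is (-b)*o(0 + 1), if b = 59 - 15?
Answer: -44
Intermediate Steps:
b = 44
(-b)*o(0 + 1) = -1*44*1 = -44*1 = -44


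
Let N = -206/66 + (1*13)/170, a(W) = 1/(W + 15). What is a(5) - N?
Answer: 34723/11220 ≈ 3.0947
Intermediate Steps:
a(W) = 1/(15 + W)
N = -17081/5610 (N = -206*1/66 + 13*(1/170) = -103/33 + 13/170 = -17081/5610 ≈ -3.0447)
a(5) - N = 1/(15 + 5) - 1*(-17081/5610) = 1/20 + 17081/5610 = 34723/11220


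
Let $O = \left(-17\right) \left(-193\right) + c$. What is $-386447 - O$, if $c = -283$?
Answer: $-389445$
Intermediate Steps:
$O = 2998$ ($O = \left(-17\right) \left(-193\right) - 283 = 3281 - 283 = 2998$)
$-386447 - O = -386447 - 2998 = -389445$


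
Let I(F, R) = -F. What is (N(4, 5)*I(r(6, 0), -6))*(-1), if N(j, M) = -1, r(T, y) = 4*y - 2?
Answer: 2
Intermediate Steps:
r(T, y) = -2 + 4*y
(N(4, 5)*I(r(6, 0), -6))*(-1) = -(-1)*(-2 + 4*0)*(-1) = -(-1)*(-2 + 0)*(-1) = -(-1)*(-2)*(-1) = -1*2*(-1) = -2*(-1) = 2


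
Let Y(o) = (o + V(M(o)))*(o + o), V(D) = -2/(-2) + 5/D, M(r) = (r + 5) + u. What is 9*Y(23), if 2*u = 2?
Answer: 290214/29 ≈ 10007.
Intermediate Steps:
u = 1 (u = (½)*2 = 1)
M(r) = 6 + r (M(r) = (r + 5) + 1 = (5 + r) + 1 = 6 + r)
V(D) = 1 + 5/D (V(D) = -2*(-½) + 5/D = 1 + 5/D)
Y(o) = 2*o*(o + (11 + o)/(6 + o)) (Y(o) = (o + (5 + (6 + o))/(6 + o))*(o + o) = (o + (11 + o)/(6 + o))*(2*o) = 2*o*(o + (11 + o)/(6 + o)))
9*Y(23) = 9*(2*23*(11 + 23 + 23*(6 + 23))/(6 + 23)) = 9*(2*23*(11 + 23 + 23*29)/29) = 9*(2*23*(1/29)*(11 + 23 + 667)) = 9*(2*23*(1/29)*701) = 9*(32246/29) = 290214/29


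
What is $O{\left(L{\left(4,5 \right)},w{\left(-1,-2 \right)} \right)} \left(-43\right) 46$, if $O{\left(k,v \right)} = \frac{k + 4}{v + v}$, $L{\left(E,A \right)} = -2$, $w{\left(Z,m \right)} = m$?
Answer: $989$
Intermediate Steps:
$O{\left(k,v \right)} = \frac{4 + k}{2 v}$
$O{\left(L{\left(4,5 \right)},w{\left(-1,-2 \right)} \right)} \left(-43\right) 46 = \frac{4 - 2}{2 \left(-2\right)} \left(-43\right) 46 = \frac{1}{2} \left(- \frac{1}{2}\right) 2 \left(-43\right) 46 = \left(- \frac{1}{2}\right) \left(-43\right) 46 = \frac{43}{2} \cdot 46 = 989$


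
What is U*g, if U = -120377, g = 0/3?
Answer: 0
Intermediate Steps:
g = 0 (g = 0*(⅓) = 0)
U*g = -120377*0 = 0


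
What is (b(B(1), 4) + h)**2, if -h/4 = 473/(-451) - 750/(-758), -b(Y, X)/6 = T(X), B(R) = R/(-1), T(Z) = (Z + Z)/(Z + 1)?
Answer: 529157314624/6036513025 ≈ 87.659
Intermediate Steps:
T(Z) = 2*Z/(1 + Z) (T(Z) = (2*Z)/(1 + Z) = 2*Z/(1 + Z))
B(R) = -R (B(R) = R*(-1) = -R)
b(Y, X) = -12*X/(1 + X)
h = 3688/15539 (h = -4*(473/(-451) - 750/(-758)) = -4*(473*(-1/451) - 750*(-1/758)) = -4*(-43/41 + 375/379) = -4*(-922/15539) = 3688/15539 ≈ 0.23734)
(b(B(1), 4) + h)**2 = (-12*4/(1 + 4) + 3688/15539)**2 = (-12*4/5 + 3688/15539)**2 = (-12*4*1/5 + 3688/15539)**2 = (-48/5 + 3688/15539)**2 = (-727432/77695)**2 = 529157314624/6036513025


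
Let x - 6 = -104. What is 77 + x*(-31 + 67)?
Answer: -3451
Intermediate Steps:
x = -98 (x = 6 - 104 = -98)
77 + x*(-31 + 67) = 77 - 98*(-31 + 67) = 77 - 98*36 = 77 - 3528 = -3451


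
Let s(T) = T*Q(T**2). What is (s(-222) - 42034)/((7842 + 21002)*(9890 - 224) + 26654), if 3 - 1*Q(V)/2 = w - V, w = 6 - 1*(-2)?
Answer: -10960955/139416379 ≈ -0.078620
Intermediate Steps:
w = 8 (w = 6 + 2 = 8)
Q(V) = -10 + 2*V (Q(V) = 6 - 2*(8 - V) = 6 + (-16 + 2*V) = -10 + 2*V)
s(T) = T*(-10 + 2*T**2)
(s(-222) - 42034)/((7842 + 21002)*(9890 - 224) + 26654) = (2*(-222)*(-5 + (-222)**2) - 42034)/((7842 + 21002)*(9890 - 224) + 26654) = (2*(-222)*(-5 + 49284) - 42034)/(28844*9666 + 26654) = (2*(-222)*49279 - 42034)/(278806104 + 26654) = (-21879876 - 42034)/278832758 = -21921910*1/278832758 = -10960955/139416379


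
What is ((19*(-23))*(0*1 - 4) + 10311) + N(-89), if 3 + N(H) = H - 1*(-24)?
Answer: 11991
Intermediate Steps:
N(H) = 21 + H (N(H) = -3 + (H - 1*(-24)) = -3 + (H + 24) = -3 + (24 + H) = 21 + H)
((19*(-23))*(0*1 - 4) + 10311) + N(-89) = ((19*(-23))*(0*1 - 4) + 10311) + (21 - 89) = (-437*(0 - 4) + 10311) - 68 = (-437*(-4) + 10311) - 68 = (1748 + 10311) - 68 = 12059 - 68 = 11991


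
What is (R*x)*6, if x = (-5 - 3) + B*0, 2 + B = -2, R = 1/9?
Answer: -16/3 ≈ -5.3333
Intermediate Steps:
R = 1/9 ≈ 0.11111
B = -4 (B = -2 - 2 = -4)
x = -8 (x = (-5 - 3) - 4*0 = -8 + 0 = -8)
(R*x)*6 = ((1/9)*(-8))*6 = -8/9*6 = -16/3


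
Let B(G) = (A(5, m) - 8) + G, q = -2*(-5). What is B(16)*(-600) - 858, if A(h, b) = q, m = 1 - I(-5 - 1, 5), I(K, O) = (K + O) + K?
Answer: -11658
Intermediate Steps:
I(K, O) = O + 2*K
m = 8 (m = 1 - (5 + 2*(-5 - 1)) = 1 - (5 + 2*(-6)) = 1 - (5 - 12) = 1 - 1*(-7) = 1 + 7 = 8)
q = 10
A(h, b) = 10
B(G) = 2 + G (B(G) = (10 - 8) + G = 2 + G)
B(16)*(-600) - 858 = (2 + 16)*(-600) - 858 = 18*(-600) - 858 = -10800 - 858 = -11658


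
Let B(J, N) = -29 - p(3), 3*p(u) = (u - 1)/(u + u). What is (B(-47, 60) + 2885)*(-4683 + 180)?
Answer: -38580203/3 ≈ -1.2860e+7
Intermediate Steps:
p(u) = (-1 + u)/(6*u) (p(u) = ((u - 1)/(u + u))/3 = ((-1 + u)/((2*u)))/3 = ((-1 + u)*(1/(2*u)))/3 = ((-1 + u)/(2*u))/3 = (-1 + u)/(6*u))
B(J, N) = -262/9 (B(J, N) = -29 - (-1 + 3)/(6*3) = -29 - 2/(6*3) = -29 - 1*1/9 = -29 - 1/9 = -262/9)
(B(-47, 60) + 2885)*(-4683 + 180) = (-262/9 + 2885)*(-4683 + 180) = (25703/9)*(-4503) = -38580203/3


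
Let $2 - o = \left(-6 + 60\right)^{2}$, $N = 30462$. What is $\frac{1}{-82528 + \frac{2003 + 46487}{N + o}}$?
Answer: $- \frac{13774}{1136716427} \approx -1.2117 \cdot 10^{-5}$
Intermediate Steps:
$o = -2914$ ($o = 2 - \left(-6 + 60\right)^{2} = 2 - 54^{2} = 2 - 2916 = -2914$)
$\frac{1}{-82528 + \frac{2003 + 46487}{N + o}} = \frac{1}{-82528 + \frac{2003 + 46487}{30462 - 2914}} = \frac{1}{-82528 + \frac{48490}{27548}} = \frac{1}{-82528 + 48490 \cdot \frac{1}{27548}} = \frac{1}{-82528 + \frac{24245}{13774}} = \frac{1}{- \frac{1136716427}{13774}} = - \frac{13774}{1136716427}$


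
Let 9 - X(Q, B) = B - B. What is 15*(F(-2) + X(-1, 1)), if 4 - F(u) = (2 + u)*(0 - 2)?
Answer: 195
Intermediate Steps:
F(u) = 8 + 2*u (F(u) = 4 - (2 + u)*(0 - 2) = 4 - (2 + u)*(-2) = 4 - (-4 - 2*u) = 4 + (4 + 2*u) = 8 + 2*u)
X(Q, B) = 9 (X(Q, B) = 9 - (B - B) = 9 - 1*0 = 9 + 0 = 9)
15*(F(-2) + X(-1, 1)) = 15*((8 + 2*(-2)) + 9) = 15*((8 - 4) + 9) = 15*(4 + 9) = 15*13 = 195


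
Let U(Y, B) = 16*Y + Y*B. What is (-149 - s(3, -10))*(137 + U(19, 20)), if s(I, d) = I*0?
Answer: -122329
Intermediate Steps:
s(I, d) = 0
U(Y, B) = 16*Y + B*Y
(-149 - s(3, -10))*(137 + U(19, 20)) = (-149 - 1*0)*(137 + 19*(16 + 20)) = (-149 + 0)*(137 + 19*36) = -149*(137 + 684) = -149*821 = -122329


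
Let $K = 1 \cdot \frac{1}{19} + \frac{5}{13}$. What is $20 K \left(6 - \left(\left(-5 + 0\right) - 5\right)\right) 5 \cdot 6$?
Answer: $\frac{1036800}{247} \approx 4197.6$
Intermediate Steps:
$K = \frac{108}{247}$ ($K = 1 \cdot \frac{1}{19} + 5 \cdot \frac{1}{13} = \frac{1}{19} + \frac{5}{13} = \frac{108}{247} \approx 0.43725$)
$20 K \left(6 - \left(\left(-5 + 0\right) - 5\right)\right) 5 \cdot 6 = 20 \cdot \frac{108}{247} \left(6 - \left(\left(-5 + 0\right) - 5\right)\right) 5 \cdot 6 = \frac{2160 \left(6 - \left(-5 - 5\right)\right) 5 \cdot 6}{247} = \frac{2160 \left(6 - -10\right) 5 \cdot 6}{247} = \frac{2160 \left(6 + 10\right) 5 \cdot 6}{247} = \frac{2160 \cdot 16 \cdot 5 \cdot 6}{247} = \frac{2160 \cdot 80 \cdot 6}{247} = \frac{2160}{247} \cdot 480 = \frac{1036800}{247}$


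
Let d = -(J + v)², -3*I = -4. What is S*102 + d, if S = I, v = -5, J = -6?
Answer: 15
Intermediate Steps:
I = 4/3 (I = -⅓*(-4) = 4/3 ≈ 1.3333)
S = 4/3 ≈ 1.3333
d = -121 (d = -(-6 - 5)² = -1*(-11)² = -1*121 = -121)
S*102 + d = (4/3)*102 - 121 = 136 - 121 = 15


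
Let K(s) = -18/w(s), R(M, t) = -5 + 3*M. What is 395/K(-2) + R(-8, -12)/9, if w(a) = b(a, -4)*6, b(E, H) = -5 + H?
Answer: 10636/9 ≈ 1181.8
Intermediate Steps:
w(a) = -54 (w(a) = (-5 - 4)*6 = -9*6 = -54)
K(s) = ⅓ (K(s) = -18/(-54) = -18*(-1/54) = ⅓)
395/K(-2) + R(-8, -12)/9 = 395/(⅓) + (-5 + 3*(-8))/9 = 395*3 + (-5 - 24)*(⅑) = 1185 - 29*⅑ = 1185 - 29/9 = 10636/9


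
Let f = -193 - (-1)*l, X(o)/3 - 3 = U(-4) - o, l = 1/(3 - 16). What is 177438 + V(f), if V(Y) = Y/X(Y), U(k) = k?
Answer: 1329185548/7491 ≈ 1.7744e+5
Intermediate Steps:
l = -1/13 (l = 1/(-13) = -1/13 ≈ -0.076923)
X(o) = -3 - 3*o (X(o) = 9 + 3*(-4 - o) = 9 + (-12 - 3*o) = -3 - 3*o)
f = -2510/13 (f = -193 - (-1)*(-1)/13 = -193 - 1*1/13 = -193 - 1/13 = -2510/13 ≈ -193.08)
V(Y) = Y/(-3 - 3*Y)
177438 + V(f) = 177438 - 1*(-2510/13)/(3 + 3*(-2510/13)) = 177438 - 1*(-2510/13)/(3 - 7530/13) = 177438 - 1*(-2510/13)/(-7491/13) = 177438 - 1*(-2510/13)*(-13/7491) = 177438 - 2510/7491 = 1329185548/7491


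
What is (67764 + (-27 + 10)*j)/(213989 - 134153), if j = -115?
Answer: 69719/79836 ≈ 0.87328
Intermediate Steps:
(67764 + (-27 + 10)*j)/(213989 - 134153) = (67764 + (-27 + 10)*(-115))/(213989 - 134153) = (67764 - 17*(-115))/79836 = (67764 + 1955)*(1/79836) = 69719*(1/79836) = 69719/79836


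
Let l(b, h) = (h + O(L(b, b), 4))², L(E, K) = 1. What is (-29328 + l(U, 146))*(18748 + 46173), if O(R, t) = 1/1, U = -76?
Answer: -501125199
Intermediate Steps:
O(R, t) = 1
l(b, h) = (1 + h)² (l(b, h) = (h + 1)² = (1 + h)²)
(-29328 + l(U, 146))*(18748 + 46173) = (-29328 + (1 + 146)²)*(18748 + 46173) = (-29328 + 147²)*64921 = (-29328 + 21609)*64921 = -7719*64921 = -501125199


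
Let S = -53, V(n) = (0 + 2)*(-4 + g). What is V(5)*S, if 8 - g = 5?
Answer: 106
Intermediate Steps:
g = 3 (g = 8 - 1*5 = 8 - 5 = 3)
V(n) = -2 (V(n) = (0 + 2)*(-4 + 3) = 2*(-1) = -2)
V(5)*S = -2*(-53) = 106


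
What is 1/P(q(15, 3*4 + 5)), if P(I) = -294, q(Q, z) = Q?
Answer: -1/294 ≈ -0.0034014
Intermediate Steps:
1/P(q(15, 3*4 + 5)) = 1/(-294) = -1/294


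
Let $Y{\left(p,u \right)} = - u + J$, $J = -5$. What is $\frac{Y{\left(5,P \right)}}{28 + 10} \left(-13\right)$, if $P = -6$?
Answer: $- \frac{13}{38} \approx -0.34211$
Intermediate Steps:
$Y{\left(p,u \right)} = -5 - u$ ($Y{\left(p,u \right)} = - u - 5 = -5 - u$)
$\frac{Y{\left(5,P \right)}}{28 + 10} \left(-13\right) = \frac{-5 - -6}{28 + 10} \left(-13\right) = \frac{-5 + 6}{38} \left(-13\right) = \frac{1}{38} \cdot 1 \left(-13\right) = \frac{1}{38} \left(-13\right) = - \frac{13}{38}$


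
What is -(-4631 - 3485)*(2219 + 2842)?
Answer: 41075076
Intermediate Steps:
-(-4631 - 3485)*(2219 + 2842) = -(-8116)*5061 = -1*(-41075076) = 41075076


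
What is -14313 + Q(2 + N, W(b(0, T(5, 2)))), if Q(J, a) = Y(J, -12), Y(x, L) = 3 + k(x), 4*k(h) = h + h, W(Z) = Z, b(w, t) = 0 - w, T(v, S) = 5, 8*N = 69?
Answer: -228875/16 ≈ -14305.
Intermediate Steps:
N = 69/8 (N = (⅛)*69 = 69/8 ≈ 8.6250)
b(w, t) = -w
k(h) = h/2 (k(h) = (h + h)/4 = (2*h)/4 = h/2)
Y(x, L) = 3 + x/2
Q(J, a) = 3 + J/2
-14313 + Q(2 + N, W(b(0, T(5, 2)))) = -14313 + (3 + (2 + 69/8)/2) = -14313 + (3 + (½)*(85/8)) = -14313 + (3 + 85/16) = -14313 + 133/16 = -228875/16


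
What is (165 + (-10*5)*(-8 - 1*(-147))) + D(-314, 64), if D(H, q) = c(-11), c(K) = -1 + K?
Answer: -6797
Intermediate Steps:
D(H, q) = -12 (D(H, q) = -1 - 11 = -12)
(165 + (-10*5)*(-8 - 1*(-147))) + D(-314, 64) = (165 + (-10*5)*(-8 - 1*(-147))) - 12 = (165 - 50*(-8 + 147)) - 12 = (165 - 50*139) - 12 = (165 - 6950) - 12 = -6785 - 12 = -6797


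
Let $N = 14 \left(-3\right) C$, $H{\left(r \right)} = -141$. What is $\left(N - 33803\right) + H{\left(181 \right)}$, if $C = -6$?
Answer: $-33692$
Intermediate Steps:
$N = 252$ ($N = 14 \left(-3\right) \left(-6\right) = \left(-42\right) \left(-6\right) = 252$)
$\left(N - 33803\right) + H{\left(181 \right)} = \left(252 - 33803\right) - 141 = -33551 - 141 = -33692$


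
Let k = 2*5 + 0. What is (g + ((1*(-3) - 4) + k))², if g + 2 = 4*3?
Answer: 169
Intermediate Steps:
k = 10 (k = 10 + 0 = 10)
g = 10 (g = -2 + 4*3 = -2 + 12 = 10)
(g + ((1*(-3) - 4) + k))² = (10 + ((1*(-3) - 4) + 10))² = (10 + ((-3 - 4) + 10))² = (10 + (-7 + 10))² = (10 + 3)² = 13² = 169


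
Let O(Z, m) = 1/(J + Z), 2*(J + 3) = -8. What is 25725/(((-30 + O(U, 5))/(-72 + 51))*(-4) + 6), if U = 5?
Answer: 540225/4 ≈ 1.3506e+5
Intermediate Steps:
J = -7 (J = -3 + (½)*(-8) = -3 - 4 = -7)
O(Z, m) = 1/(-7 + Z)
25725/(((-30 + O(U, 5))/(-72 + 51))*(-4) + 6) = 25725/(((-30 + 1/(-7 + 5))/(-72 + 51))*(-4) + 6) = 25725/(((-30 + 1/(-2))/(-21))*(-4) + 6) = 25725/(((-30 - ½)*(-1/21))*(-4) + 6) = 25725/(-61/2*(-1/21)*(-4) + 6) = 25725/((61/42)*(-4) + 6) = 25725/(-122/21 + 6) = 25725/(4/21) = 25725*(21/4) = 540225/4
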